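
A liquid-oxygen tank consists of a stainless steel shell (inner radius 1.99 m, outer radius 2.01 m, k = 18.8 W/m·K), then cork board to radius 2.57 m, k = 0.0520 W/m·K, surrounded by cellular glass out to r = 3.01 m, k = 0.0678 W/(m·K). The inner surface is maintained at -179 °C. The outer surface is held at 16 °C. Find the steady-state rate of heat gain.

Resistance network (inner→outer):
  R_stainless steel = (1/1.99 − 1/2.01)/(4πk) = 0.005000/(4π·18.8) = 2.116×10^-5 K/W
  R_cork board = (1/2.01 − 1/2.57)/(4πk) = 0.1084/(4π·0.0520) = 0.1659 K/W
  R_cellular glass = (1/2.57 − 1/3.01)/(4πk) = 0.05688/(4π·0.0678) = 0.06676 K/W
ΣR = 2.116×10^-5 + 0.1659 + 0.06676 = 0.2327 K/W
Q = ΔT/ΣR = (-179 °C − 16 °C)/0.2327 = -838 W
(Negative Q ⇒ heat flows inward; heat gain = 838 W.)

Q = 838 W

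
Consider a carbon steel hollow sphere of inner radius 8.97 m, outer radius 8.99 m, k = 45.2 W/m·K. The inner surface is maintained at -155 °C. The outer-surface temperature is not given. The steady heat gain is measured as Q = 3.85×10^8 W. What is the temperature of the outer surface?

T_out = 13.1 °C

Sum the resistances:
  R_carbon steel = (1/8.97 − 1/8.99)/(4πk) = 2.480×10^-4/(4π·45.2) = 4.366×10^-7 K/W
ΣR = 4.366×10^-7 K/W
ΔT = Q·ΣR = 3.85×10^8 × 4.366×10^-7 = 168.1 K
Heat flows inward, so T_out = T_in + ΔT = -155 + 168.1 = 13.1 °C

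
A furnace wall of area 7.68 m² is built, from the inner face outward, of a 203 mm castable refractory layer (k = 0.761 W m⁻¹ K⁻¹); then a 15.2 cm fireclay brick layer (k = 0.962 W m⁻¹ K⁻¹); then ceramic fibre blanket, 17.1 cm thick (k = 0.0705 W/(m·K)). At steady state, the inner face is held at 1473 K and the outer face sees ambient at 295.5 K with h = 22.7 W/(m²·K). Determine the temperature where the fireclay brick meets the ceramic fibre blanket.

Treat each layer as a resistance in series:
  R_castable refractory = L/(kA) = 0.203/(0.761·7.68) = 0.03473 K/W
  R_fireclay brick = L/(kA) = 0.152/(0.962·7.68) = 0.02057 K/W
  R_ceramic fibre blanket = L/(kA) = 0.171/(0.0705·7.68) = 0.3158 K/W
  R_conv,out = 1/(hA) = 1/(22.7·7.68) = 0.005736 K/W
ΣR = 0.03473 + 0.02057 + 0.3158 + 0.005736 = 0.3768 K/W
Q = ΔT/ΣR = (1473 K − 295.5 K)/0.3768 = 3125 W
From the inner boundary to the fireclay brick/ceramic fibre blanket interface, ΣR_partial = 0.05530 K/W.
T_interface = T_in − Q·ΣR_partial = 1473 K − (3125)(0.05530) = 1300 K

T = 1300 K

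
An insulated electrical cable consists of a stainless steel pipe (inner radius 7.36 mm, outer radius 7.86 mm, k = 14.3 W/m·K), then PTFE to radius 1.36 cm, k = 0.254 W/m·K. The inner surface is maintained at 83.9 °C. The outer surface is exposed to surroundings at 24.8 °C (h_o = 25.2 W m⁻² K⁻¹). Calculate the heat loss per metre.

Treat each layer as a resistance in series:
  R'_stainless steel = ln(0.00786/0.00736)/(2πk) = 0.06573/(2π·14.3) = 7.315×10^-4 m·K/W
  R'_PTFE = ln(0.0136/0.00786)/(2πk) = 0.5483/(2π·0.254) = 0.3436 m·K/W
  R'_conv,out = 1/(2πr h) = 1/(2π·0.0136·25.2) = 0.4644 m·K/W
ΣR = 7.315×10^-4 + 0.3436 + 0.4644 = 0.8087 m·K/W
Q' = ΔT/ΣR = (83.9 °C − 24.8 °C)/0.8087 = 73.1 W/m

Q' = 73.1 W/m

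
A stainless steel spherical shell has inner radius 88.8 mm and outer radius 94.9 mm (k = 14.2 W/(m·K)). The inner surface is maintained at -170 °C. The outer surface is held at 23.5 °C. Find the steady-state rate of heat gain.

Q = 47.7 kW

Q = 4πk·ΔT/(1/r₁ − 1/r₂) = 4π × 14.2 × 193.5 / (1/0.0888 − 1/0.0949) = 47700 W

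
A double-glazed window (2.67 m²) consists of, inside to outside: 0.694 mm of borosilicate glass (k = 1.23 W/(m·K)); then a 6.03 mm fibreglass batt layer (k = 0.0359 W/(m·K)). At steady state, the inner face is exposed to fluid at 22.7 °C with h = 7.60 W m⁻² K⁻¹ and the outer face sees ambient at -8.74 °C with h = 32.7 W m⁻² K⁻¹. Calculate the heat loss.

Resistance network (inner→outer):
  R_conv,in = 1/(hA) = 1/(7.60·2.67) = 0.04928 K/W
  R_borosilicate glass = L/(kA) = 6.94×10^-4/(1.23·2.67) = 2.113×10^-4 K/W
  R_fibreglass batt = L/(kA) = 0.00603/(0.0359·2.67) = 0.06291 K/W
  R_conv,out = 1/(hA) = 1/(32.7·2.67) = 0.01145 K/W
ΣR = 0.04928 + 2.113×10^-4 + 0.06291 + 0.01145 = 0.1239 K/W
Q = ΔT/ΣR = (22.7 °C − -8.74 °C)/0.1239 = 254 W

Q = 254 W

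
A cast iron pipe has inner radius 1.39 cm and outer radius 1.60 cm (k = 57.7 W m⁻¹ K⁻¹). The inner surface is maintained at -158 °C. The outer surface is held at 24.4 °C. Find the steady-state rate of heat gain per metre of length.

Q' = 2πk·ΔT/ln(r₂/r₁) = 2π × 57.7 × 182.4 / ln(0.0160/0.0139) = 4.70×10^5 W/m

Q' = 4.70×10^5 W/m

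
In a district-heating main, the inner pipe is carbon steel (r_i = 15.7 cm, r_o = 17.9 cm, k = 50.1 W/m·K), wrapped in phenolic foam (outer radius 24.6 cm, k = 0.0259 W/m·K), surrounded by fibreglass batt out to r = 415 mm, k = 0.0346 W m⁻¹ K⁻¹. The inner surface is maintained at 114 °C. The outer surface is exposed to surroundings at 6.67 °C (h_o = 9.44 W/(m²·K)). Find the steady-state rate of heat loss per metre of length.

Q' = 24.4 W/m

Treat each layer as a resistance in series:
  R'_carbon steel = ln(0.179/0.157)/(2πk) = 0.1311/(2π·50.1) = 4.166×10^-4 m·K/W
  R'_phenolic foam = ln(0.246/0.179)/(2πk) = 0.3179/(2π·0.0259) = 1.954 m·K/W
  R'_fibreglass batt = ln(0.415/0.246)/(2πk) = 0.5229/(2π·0.0346) = 2.405 m·K/W
  R'_conv,out = 1/(2πr h) = 1/(2π·0.415·9.44) = 0.04063 m·K/W
ΣR = 4.166×10^-4 + 1.954 + 2.405 + 0.04063 = 4.400 m·K/W
Q' = ΔT/ΣR = (114 °C − 6.67 °C)/4.400 = 24.4 W/m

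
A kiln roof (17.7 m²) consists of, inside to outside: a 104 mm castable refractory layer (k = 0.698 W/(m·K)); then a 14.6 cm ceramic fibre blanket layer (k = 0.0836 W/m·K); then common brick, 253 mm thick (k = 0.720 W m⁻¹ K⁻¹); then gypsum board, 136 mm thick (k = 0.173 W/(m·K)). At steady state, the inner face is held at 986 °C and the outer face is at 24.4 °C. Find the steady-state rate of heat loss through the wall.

Series thermal resistances, inner to outer:
  R_castable refractory = L/(kA) = 0.104/(0.698·17.7) = 0.008418 K/W
  R_ceramic fibre blanket = L/(kA) = 0.146/(0.0836·17.7) = 0.09867 K/W
  R_common brick = L/(kA) = 0.253/(0.720·17.7) = 0.01985 K/W
  R_gypsum board = L/(kA) = 0.136/(0.173·17.7) = 0.04441 K/W
ΣR = 0.008418 + 0.09867 + 0.01985 + 0.04441 = 0.1713 K/W
Q = ΔT/ΣR = (986 °C − 24.4 °C)/0.1713 = 5610 W

Q = 5.61 kW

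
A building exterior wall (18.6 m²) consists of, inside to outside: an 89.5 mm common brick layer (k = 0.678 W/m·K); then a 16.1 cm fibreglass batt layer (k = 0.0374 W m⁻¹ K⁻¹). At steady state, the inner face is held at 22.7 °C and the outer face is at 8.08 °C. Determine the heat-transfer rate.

Q = 61.3 W

Series thermal resistances, inner to outer:
  R_common brick = L/(kA) = 0.0895/(0.678·18.6) = 0.007097 K/W
  R_fibreglass batt = L/(kA) = 0.161/(0.0374·18.6) = 0.2314 K/W
ΣR = 0.007097 + 0.2314 = 0.2385 K/W
Q = ΔT/ΣR = (22.7 °C − 8.08 °C)/0.2385 = 61.3 W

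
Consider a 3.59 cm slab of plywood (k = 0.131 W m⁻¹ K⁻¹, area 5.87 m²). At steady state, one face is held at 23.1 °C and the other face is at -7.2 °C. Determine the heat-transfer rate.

Q = 649 W

Q = kA·ΔT/L = 0.131 × 5.87 × |23.1 °C − -7.2 °C| / 0.0359 = 649 W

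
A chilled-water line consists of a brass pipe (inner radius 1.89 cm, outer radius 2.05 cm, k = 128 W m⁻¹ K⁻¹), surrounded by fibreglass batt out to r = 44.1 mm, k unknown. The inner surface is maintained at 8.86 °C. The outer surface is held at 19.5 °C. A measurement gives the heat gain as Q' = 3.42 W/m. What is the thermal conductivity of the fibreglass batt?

k = 0.0392 W/m·K

ΣR = ΔT/Q' = |8.86 − 19.5|/3.42 = 3.111 m·K/W
Known resistances:
  R'_brass = ln(0.0205/0.0189)/(2πk) = 0.08126/(2π·128) = 1.010×10^-4 m·K/W
R_fibreglass batt = ΣR − ΣR_known = 3.111 − 1.010×10^-4 = 3.111 m·K/W
ln(r₂/r₁)/(2πk) = 3.111 ⇒ k = 0.7660/(2π·3.111) = 0.0392 W/m·K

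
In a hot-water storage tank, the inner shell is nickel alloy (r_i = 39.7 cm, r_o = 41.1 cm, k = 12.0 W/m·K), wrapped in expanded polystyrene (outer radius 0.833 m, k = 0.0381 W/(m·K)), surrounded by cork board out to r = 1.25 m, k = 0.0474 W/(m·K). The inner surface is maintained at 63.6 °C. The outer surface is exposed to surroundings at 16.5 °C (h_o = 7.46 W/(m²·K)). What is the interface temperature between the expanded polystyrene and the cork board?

T = 26.3 °C

Resistance network (inner→outer):
  R_nickel alloy = (1/0.397 − 1/0.411)/(4πk) = 0.08580/(4π·12.0) = 5.690×10^-4 K/W
  R_expanded polystyrene = (1/0.411 − 1/0.833)/(4πk) = 1.233/(4π·0.0381) = 2.574 K/W
  R_cork board = (1/0.833 − 1/1.25)/(4πk) = 0.4005/(4π·0.0474) = 0.6723 K/W
  R_conv,out = 1/(4πr²h) = 1/(4π·1.25²·7.46) = 0.006827 K/W
ΣR = 5.690×10^-4 + 2.574 + 0.6723 + 0.006827 = 3.254 K/W
Q = ΔT/ΣR = (63.6 °C − 16.5 °C)/3.254 = 14.47 W
From the inner boundary to the expanded polystyrene/cork board interface, ΣR_partial = 2.575 K/W.
T_interface = T_in − Q·ΣR_partial = 63.6 °C − (14.47)(2.575) = 26.3 °C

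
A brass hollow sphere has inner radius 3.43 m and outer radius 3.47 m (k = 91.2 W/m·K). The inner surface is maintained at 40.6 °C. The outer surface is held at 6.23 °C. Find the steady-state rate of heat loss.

Q = 4πk·ΔT/(1/r₁ − 1/r₂) = 4π × 91.2 × 34.37 / (1/3.43 − 1/3.47) = 1.17×10^7 W

Q = 1.17×10^7 W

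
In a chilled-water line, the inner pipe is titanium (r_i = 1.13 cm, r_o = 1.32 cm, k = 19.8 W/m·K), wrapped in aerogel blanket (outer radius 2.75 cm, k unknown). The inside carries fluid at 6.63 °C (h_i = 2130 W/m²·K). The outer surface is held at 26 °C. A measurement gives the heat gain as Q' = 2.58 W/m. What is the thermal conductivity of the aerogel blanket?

ΣR = ΔT/Q' = |6.63 − 26|/2.58 = 7.508 m·K/W
Known resistances:
  R'_conv,in = 1/(2πr h) = 1/(2π·0.0113·2130) = 0.006612 m·K/W
  R'_titanium = ln(0.0132/0.0113)/(2πk) = 0.1554/(2π·19.8) = 0.001249 m·K/W
R_aerogel blanket = ΣR − ΣR_known = 7.508 − 0.007861 = 7.500 m·K/W
ln(r₂/r₁)/(2πk) = 7.500 ⇒ k = 0.7340/(2π·7.500) = 0.0156 W/m·K

k = 0.0156 W/m·K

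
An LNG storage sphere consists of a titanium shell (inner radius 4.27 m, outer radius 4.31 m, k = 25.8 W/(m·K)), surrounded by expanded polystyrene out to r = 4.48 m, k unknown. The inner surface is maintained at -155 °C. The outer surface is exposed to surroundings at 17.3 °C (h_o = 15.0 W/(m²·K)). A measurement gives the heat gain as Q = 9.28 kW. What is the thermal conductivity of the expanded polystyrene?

k = 0.0383 W/m·K

ΣR = ΔT/Q = |-155 − 17.3|/9280 = 0.01857 K/W
Known resistances:
  R_titanium = (1/4.27 − 1/4.31)/(4πk) = 0.002173/(4π·25.8) = 6.704×10^-6 K/W
  R_conv,out = 1/(4πr²h) = 1/(4π·4.48²·15.0) = 2.643×10^-4 K/W
R_expanded polystyrene = ΣR − ΣR_known = 0.01857 − 2.710×10^-4 = 0.01830 K/W
(1/r₁−1/r₂)/(4πk) = 0.01830 ⇒ k = 0.008804/(4π·0.01830) = 0.0383 W/m·K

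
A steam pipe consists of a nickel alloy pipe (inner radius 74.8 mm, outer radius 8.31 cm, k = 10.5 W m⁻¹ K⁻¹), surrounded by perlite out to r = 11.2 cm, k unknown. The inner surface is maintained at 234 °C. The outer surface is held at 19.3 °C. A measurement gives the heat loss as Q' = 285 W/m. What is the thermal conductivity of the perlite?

ΣR = ΔT/Q' = |234 − 19.3|/285 = 0.7533 m·K/W
Known resistances:
  R'_nickel alloy = ln(0.0831/0.0748)/(2πk) = 0.1052/(2π·10.5) = 0.001595 m·K/W
R_perlite = ΣR − ΣR_known = 0.7533 − 0.001595 = 0.7517 m·K/W
ln(r₂/r₁)/(2πk) = 0.7517 ⇒ k = 0.2985/(2π·0.7517) = 0.0632 W/m·K

k = 0.0632 W/m·K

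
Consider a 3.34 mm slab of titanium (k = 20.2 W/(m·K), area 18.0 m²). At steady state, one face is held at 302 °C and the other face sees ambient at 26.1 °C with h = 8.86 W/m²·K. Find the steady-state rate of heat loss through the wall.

Resistance network (inner→outer):
  R_titanium = L/(kA) = 0.00334/(20.2·18.0) = 9.186×10^-6 K/W
  R_conv,out = 1/(hA) = 1/(8.86·18.0) = 0.006270 K/W
ΣR = 9.186×10^-6 + 0.006270 = 0.006279 K/W
Q = ΔT/ΣR = (302 °C − 26.1 °C)/0.006279 = 43900 W

Q = 43.9 kW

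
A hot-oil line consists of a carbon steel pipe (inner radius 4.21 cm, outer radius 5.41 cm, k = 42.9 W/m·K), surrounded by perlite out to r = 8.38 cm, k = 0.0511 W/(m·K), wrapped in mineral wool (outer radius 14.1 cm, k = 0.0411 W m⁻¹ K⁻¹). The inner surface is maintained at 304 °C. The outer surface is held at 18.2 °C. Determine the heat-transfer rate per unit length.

Series thermal resistances, inner to outer:
  R'_carbon steel = ln(0.0541/0.0421)/(2πk) = 0.2508/(2π·42.9) = 9.304×10^-4 m·K/W
  R'_perlite = ln(0.0838/0.0541)/(2πk) = 0.4376/(2π·0.0511) = 1.363 m·K/W
  R'_mineral wool = ln(0.141/0.0838)/(2πk) = 0.5203/(2π·0.0411) = 2.015 m·K/W
ΣR = 9.304×10^-4 + 1.363 + 2.015 = 3.379 m·K/W
Q' = ΔT/ΣR = (304 °C − 18.2 °C)/3.379 = 84.6 W/m

Q' = 84.6 W/m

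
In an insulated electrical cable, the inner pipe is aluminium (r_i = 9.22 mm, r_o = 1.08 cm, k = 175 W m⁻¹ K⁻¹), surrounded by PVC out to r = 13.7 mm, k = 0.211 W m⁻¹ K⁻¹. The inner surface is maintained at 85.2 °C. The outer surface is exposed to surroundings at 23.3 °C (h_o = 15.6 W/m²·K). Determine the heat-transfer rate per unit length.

Q' = 67.0 W/m

Series thermal resistances, inner to outer:
  R'_aluminium = ln(0.0108/0.00922)/(2πk) = 0.1582/(2π·175) = 1.438×10^-4 m·K/W
  R'_PVC = ln(0.0137/0.0108)/(2πk) = 0.2378/(2π·0.211) = 0.1794 m·K/W
  R'_conv,out = 1/(2πr h) = 1/(2π·0.0137·15.6) = 0.7447 m·K/W
ΣR = 1.438×10^-4 + 0.1794 + 0.7447 = 0.9242 m·K/W
Q' = ΔT/ΣR = (85.2 °C − 23.3 °C)/0.9242 = 67.0 W/m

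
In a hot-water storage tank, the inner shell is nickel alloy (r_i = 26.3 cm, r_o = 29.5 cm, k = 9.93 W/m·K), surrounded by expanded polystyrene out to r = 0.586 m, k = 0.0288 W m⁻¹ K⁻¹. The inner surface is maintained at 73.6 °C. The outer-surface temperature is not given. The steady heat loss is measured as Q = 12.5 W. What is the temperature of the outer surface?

T_out = 15.4 °C

Sum the resistances:
  R_nickel alloy = (1/0.263 − 1/0.295)/(4πk) = 0.4125/(4π·9.93) = 0.003305 K/W
  R_expanded polystyrene = (1/0.295 − 1/0.586)/(4πk) = 1.683/(4π·0.0288) = 4.651 K/W
ΣR = 4.655 K/W
ΔT = Q·ΣR = 12.5 × 4.655 = 58.19 K
Heat flows outward, so T_out = T_in − ΔT = 73.6 − 58.19 = 15.4 °C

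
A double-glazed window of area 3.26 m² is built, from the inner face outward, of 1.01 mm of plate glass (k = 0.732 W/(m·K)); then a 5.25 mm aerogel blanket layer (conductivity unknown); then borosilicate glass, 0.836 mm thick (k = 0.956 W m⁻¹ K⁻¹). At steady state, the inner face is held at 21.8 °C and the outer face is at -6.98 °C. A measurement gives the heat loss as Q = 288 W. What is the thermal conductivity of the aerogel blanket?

k = 0.0162 W/m·K

ΣR = ΔT/Q = |21.8 − -6.98|/288 = 0.09993 K/W
Known resistances:
  R_plate glass = L/(kA) = 0.00101/(0.732·3.26) = 4.232×10^-4 K/W
  R_borosilicate glass = L/(kA) = 8.36×10^-4/(0.956·3.26) = 2.682×10^-4 K/W
R_aerogel blanket = ΣR − ΣR_known = 0.09993 − 6.914×10^-4 = 0.09924 K/W
L/(kA) = 0.09924 ⇒ k = 0.00525/(0.09924·3.26) = 0.0162 W/m·K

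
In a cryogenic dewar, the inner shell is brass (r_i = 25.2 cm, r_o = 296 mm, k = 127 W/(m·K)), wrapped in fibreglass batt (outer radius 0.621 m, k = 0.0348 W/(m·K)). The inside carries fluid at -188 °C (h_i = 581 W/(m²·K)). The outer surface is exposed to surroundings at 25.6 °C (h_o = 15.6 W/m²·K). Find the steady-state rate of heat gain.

Series thermal resistances, inner to outer:
  R_conv,in = 1/(4πr²h) = 1/(4π·0.252²·581) = 0.002157 K/W
  R_brass = (1/0.252 − 1/0.296)/(4πk) = 0.5899/(4π·127) = 3.696×10^-4 K/W
  R_fibreglass batt = (1/0.296 − 1/0.621)/(4πk) = 1.768/(4π·0.0348) = 4.043 K/W
  R_conv,out = 1/(4πr²h) = 1/(4π·0.621²·15.6) = 0.01323 K/W
ΣR = 0.002157 + 3.696×10^-4 + 4.043 + 0.01323 = 4.059 K/W
Q = ΔT/ΣR = (-188 °C − 25.6 °C)/4.059 = -52.6 W
(Negative Q ⇒ heat flows inward; heat gain = 52.6 W.)

Q = 52.6 W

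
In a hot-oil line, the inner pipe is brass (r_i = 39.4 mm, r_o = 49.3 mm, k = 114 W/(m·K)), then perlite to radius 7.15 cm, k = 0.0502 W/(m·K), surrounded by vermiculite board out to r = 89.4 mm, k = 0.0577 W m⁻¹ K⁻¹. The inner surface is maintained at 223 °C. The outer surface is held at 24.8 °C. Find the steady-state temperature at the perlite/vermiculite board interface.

Resistance network (inner→outer):
  R'_brass = ln(0.0493/0.0394)/(2πk) = 0.2242/(2π·114) = 3.129×10^-4 m·K/W
  R'_perlite = ln(0.0715/0.0493)/(2πk) = 0.3718/(2π·0.0502) = 1.179 m·K/W
  R'_vermiculite board = ln(0.0894/0.0715)/(2πk) = 0.2234/(2π·0.0577) = 0.6163 m·K/W
ΣR = 3.129×10^-4 + 1.179 + 0.6163 = 1.796 m·K/W
Q' = ΔT/ΣR = (223 °C − 24.8 °C)/1.796 = 110.4 W/m
From the inner boundary to the perlite/vermiculite board interface, ΣR_partial = 1.179 m·K/W.
T_interface = T_in − Q'·ΣR_partial = 223 °C − (110.4)(1.179) = 92.8 °C

T = 92.8 °C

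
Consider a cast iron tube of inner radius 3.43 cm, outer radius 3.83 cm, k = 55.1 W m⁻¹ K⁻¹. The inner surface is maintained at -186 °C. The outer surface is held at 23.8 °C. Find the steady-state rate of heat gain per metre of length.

Q' = 2πk·ΔT/ln(r₂/r₁) = 2π × 55.1 × 209.8 / ln(0.0383/0.0343) = 6.58×10^5 W/m

Q' = 658 kW/m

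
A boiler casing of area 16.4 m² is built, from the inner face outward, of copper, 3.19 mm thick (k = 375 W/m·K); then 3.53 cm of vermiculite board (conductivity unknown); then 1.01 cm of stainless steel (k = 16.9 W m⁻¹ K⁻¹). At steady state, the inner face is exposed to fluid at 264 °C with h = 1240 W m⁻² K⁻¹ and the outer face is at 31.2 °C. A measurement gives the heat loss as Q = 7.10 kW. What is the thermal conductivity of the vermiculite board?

k = 0.0658 W/m·K

ΣR = ΔT/Q = |264 − 31.2|/7100 = 0.03279 K/W
Known resistances:
  R_conv,in = 1/(hA) = 1/(1240·16.4) = 4.917×10^-5 K/W
  R_copper = L/(kA) = 0.00319/(375·16.4) = 5.187×10^-7 K/W
  R_stainless steel = L/(kA) = 0.0101/(16.9·16.4) = 3.644×10^-5 K/W
R_vermiculite board = ΣR − ΣR_known = 0.03279 − 8.613×10^-5 = 0.03270 K/W
L/(kA) = 0.03270 ⇒ k = 0.0353/(0.03270·16.4) = 0.0658 W/m·K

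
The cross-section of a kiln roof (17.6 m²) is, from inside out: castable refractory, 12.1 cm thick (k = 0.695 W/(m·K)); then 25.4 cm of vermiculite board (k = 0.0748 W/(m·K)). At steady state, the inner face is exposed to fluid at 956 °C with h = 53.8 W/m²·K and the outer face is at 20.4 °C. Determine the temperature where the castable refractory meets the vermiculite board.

Series thermal resistances, inner to outer:
  R_conv,in = 1/(hA) = 1/(53.8·17.6) = 0.001056 K/W
  R_castable refractory = L/(kA) = 0.121/(0.695·17.6) = 0.009892 K/W
  R_vermiculite board = L/(kA) = 0.254/(0.0748·17.6) = 0.1929 K/W
ΣR = 0.001056 + 0.009892 + 0.1929 = 0.2038 K/W
Q = ΔT/ΣR = (956 °C − 20.4 °C)/0.2038 = 4591 W
From the inner boundary to the castable refractory/vermiculite board interface, ΣR_partial = 0.01095 K/W.
T_interface = T_in − Q·ΣR_partial = 956 °C − (4591)(0.01095) = 906 °C

T = 906 °C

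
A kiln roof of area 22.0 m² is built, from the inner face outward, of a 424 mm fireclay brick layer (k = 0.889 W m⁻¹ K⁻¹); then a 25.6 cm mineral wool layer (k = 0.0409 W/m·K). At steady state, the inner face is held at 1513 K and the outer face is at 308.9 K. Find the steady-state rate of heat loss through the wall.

Treat each layer as a resistance in series:
  R_fireclay brick = L/(kA) = 0.424/(0.889·22.0) = 0.02168 K/W
  R_mineral wool = L/(kA) = 0.256/(0.0409·22.0) = 0.2845 K/W
ΣR = 0.02168 + 0.2845 = 0.3062 K/W
Q = ΔT/ΣR = (1513 K − 308.9 K)/0.3062 = 3930 W

Q = 3930 W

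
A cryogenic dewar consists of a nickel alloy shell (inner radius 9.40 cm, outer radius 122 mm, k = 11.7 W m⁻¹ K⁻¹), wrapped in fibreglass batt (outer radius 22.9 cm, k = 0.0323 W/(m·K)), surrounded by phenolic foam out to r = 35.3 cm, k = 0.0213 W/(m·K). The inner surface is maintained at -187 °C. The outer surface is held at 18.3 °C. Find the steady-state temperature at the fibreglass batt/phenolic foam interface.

Treat each layer as a resistance in series:
  R_nickel alloy = (1/0.0940 − 1/0.122)/(4πk) = 2.442/(4π·11.7) = 0.01661 K/W
  R_fibreglass batt = (1/0.122 − 1/0.229)/(4πk) = 3.830/(4π·0.0323) = 9.436 K/W
  R_phenolic foam = (1/0.229 − 1/0.353)/(4πk) = 1.534/(4π·0.0213) = 5.731 K/W
ΣR = 0.01661 + 9.436 + 5.731 = 15.18 K/W
Q = ΔT/ΣR = (-187 °C − 18.3 °C)/15.18 = -13.52 W
From the inner boundary to the fibreglass batt/phenolic foam interface, ΣR_partial = 9.453 K/W.
T_interface = T_in − Q·ΣR_partial = -187 °C − (-13.52)(9.453) = -59.2 °C

T = -59.2 °C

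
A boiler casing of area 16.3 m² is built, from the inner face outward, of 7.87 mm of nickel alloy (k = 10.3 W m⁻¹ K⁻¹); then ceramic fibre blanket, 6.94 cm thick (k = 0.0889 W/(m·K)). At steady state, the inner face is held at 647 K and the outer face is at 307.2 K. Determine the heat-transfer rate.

Resistance network (inner→outer):
  R_nickel alloy = L/(kA) = 0.00787/(10.3·16.3) = 4.688×10^-5 K/W
  R_ceramic fibre blanket = L/(kA) = 0.0694/(0.0889·16.3) = 0.04789 K/W
ΣR = 4.688×10^-5 + 0.04789 = 0.04794 K/W
Q = ΔT/ΣR = (647 K − 307.2 K)/0.04794 = 7090 W

Q = 7090 W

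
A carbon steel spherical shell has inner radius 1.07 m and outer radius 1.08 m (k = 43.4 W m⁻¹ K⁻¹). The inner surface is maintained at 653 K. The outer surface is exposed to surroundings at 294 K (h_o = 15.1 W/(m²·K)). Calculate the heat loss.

Q = 79.2 kW

Series thermal resistances, inner to outer:
  R_carbon steel = (1/1.07 − 1/1.08)/(4πk) = 0.008654/(4π·43.4) = 1.587×10^-5 K/W
  R_conv,out = 1/(4πr²h) = 1/(4π·1.08²·15.1) = 0.004518 K/W
ΣR = 1.587×10^-5 + 0.004518 = 0.004534 K/W
Q = ΔT/ΣR = (653 K − 294 K)/0.004534 = 79200 W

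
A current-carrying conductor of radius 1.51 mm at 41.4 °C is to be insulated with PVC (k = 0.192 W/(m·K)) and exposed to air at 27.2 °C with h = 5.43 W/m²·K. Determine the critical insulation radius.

For a cylinder, r_cr = k_ins/h = 0.192/5.43 = 0.0354 m = 3.54 cm

r_cr = 3.54 cm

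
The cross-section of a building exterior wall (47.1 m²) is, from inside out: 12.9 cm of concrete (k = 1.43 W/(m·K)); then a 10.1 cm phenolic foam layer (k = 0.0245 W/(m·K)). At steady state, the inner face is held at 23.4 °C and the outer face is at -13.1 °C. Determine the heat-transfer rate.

Treat each layer as a resistance in series:
  R_concrete = L/(kA) = 0.129/(1.43·47.1) = 0.001915 K/W
  R_phenolic foam = L/(kA) = 0.101/(0.0245·47.1) = 0.08753 K/W
ΣR = 0.001915 + 0.08753 = 0.08944 K/W
Q = ΔT/ΣR = (23.4 °C − -13.1 °C)/0.08944 = 408 W

Q = 408 W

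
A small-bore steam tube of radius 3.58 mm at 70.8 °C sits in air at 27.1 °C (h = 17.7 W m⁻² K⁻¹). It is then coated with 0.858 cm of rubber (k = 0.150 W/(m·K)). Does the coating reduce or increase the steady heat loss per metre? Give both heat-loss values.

Critical radius for a cylinder: r_cr = k/h = 0.00847 m = 0.847 cm.
Outer radius after coating: r₂ = 0.00358 + 0.00858 = 0.01216 m.
r₁ < r_cr < r₂: heat loss rises to a maximum at r_cr then falls. Whether the coating helps depends on whether Q(r₂) has dropped back below Q(r₁).
Bare: R = 1/(2πr₁h) = 2.512 m·K/W; Q = 43.7/2.512 = 17.4 W/m.
Coated: R = R_cond + R_conv = 2.037 m·K/W; Q = 43.7/2.037 = 21.5 W/m.

increases: 17.4 → 21.5 W/m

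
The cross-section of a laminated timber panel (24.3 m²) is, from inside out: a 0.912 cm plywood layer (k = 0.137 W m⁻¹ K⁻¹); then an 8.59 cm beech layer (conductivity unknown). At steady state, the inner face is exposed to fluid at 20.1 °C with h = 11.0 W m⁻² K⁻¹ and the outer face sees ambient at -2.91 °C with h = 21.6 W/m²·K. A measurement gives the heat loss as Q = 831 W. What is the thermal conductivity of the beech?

ΣR = ΔT/Q = |20.1 − -2.91|/831 = 0.02769 K/W
Known resistances:
  R_conv,in = 1/(hA) = 1/(11.0·24.3) = 0.003741 K/W
  R_plywood = L/(kA) = 0.00912/(0.137·24.3) = 0.002739 K/W
  R_conv,out = 1/(hA) = 1/(21.6·24.3) = 0.001905 K/W
R_beech = ΣR − ΣR_known = 0.02769 − 0.008385 = 0.01930 K/W
L/(kA) = 0.01930 ⇒ k = 0.0859/(0.01930·24.3) = 0.183 W/m·K

k = 0.183 W/m·K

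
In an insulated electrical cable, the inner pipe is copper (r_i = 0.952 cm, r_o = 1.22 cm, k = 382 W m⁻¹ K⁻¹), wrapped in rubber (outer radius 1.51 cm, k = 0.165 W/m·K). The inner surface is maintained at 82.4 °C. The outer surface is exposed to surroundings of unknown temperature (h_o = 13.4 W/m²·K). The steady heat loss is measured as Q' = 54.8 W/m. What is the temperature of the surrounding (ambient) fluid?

Series resistances:
  R'_copper = ln(0.0122/0.00952)/(2πk) = 0.2480/(2π·382) = 1.033×10^-4 m·K/W
  R'_rubber = ln(0.0151/0.0122)/(2πk) = 0.2133/(2π·0.165) = 0.2057 m·K/W
  R'_conv,out = 1/(2πr h) = 1/(2π·0.0151·13.4) = 0.7866 m·K/W
ΣR = 0.9924 m·K/W
ΔT = Q'·ΣR = 54.8 × 0.9924 = 54.38 K
Heat flows outward, so T_out = T_in − ΔT = 82.4 − 54.38 = 28.0 °C

T_out = 28.0 °C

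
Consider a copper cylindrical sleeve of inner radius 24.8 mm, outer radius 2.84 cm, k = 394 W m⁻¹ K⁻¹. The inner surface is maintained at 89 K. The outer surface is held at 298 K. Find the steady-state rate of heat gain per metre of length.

Q' = 2πk·ΔT/ln(r₂/r₁) = 2π × 394 × 209 / ln(0.0284/0.0248) = 3.82×10^6 W/m

Q' = 3.82×10^6 W/m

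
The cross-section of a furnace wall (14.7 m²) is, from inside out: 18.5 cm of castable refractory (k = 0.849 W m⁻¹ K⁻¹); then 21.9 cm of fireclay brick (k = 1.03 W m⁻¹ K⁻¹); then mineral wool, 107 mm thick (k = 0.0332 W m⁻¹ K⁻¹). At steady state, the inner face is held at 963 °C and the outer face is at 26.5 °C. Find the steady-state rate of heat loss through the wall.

Q = 3770 W

Resistance network (inner→outer):
  R_castable refractory = L/(kA) = 0.185/(0.849·14.7) = 0.01482 K/W
  R_fireclay brick = L/(kA) = 0.219/(1.03·14.7) = 0.01446 K/W
  R_mineral wool = L/(kA) = 0.107/(0.0332·14.7) = 0.2192 K/W
ΣR = 0.01482 + 0.01446 + 0.2192 = 0.2485 K/W
Q = ΔT/ΣR = (963 °C − 26.5 °C)/0.2485 = 3770 W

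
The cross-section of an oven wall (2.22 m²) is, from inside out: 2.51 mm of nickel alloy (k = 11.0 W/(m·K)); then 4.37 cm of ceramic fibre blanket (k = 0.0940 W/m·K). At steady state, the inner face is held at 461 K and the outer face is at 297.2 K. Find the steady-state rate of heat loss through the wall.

Q = 782 W

Treat each layer as a resistance in series:
  R_nickel alloy = L/(kA) = 0.00251/(11.0·2.22) = 1.028×10^-4 K/W
  R_ceramic fibre blanket = L/(kA) = 0.0437/(0.0940·2.22) = 0.2094 K/W
ΣR = 1.028×10^-4 + 0.2094 = 0.2095 K/W
Q = ΔT/ΣR = (461 K − 297.2 K)/0.2095 = 782 W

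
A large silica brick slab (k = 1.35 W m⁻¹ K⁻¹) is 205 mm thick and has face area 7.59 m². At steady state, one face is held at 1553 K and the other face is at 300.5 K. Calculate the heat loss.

Q = 62.6 kW

Q = kA·ΔT/L = 1.35 × 7.59 × |1553 K − 300.5 K| / 0.205 = 62600 W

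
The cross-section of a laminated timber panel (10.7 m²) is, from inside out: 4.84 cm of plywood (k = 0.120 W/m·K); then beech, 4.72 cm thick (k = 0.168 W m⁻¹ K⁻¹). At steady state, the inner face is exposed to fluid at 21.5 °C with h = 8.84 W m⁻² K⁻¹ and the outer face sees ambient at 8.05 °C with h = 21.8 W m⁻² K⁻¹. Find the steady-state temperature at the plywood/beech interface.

T = 13.3 °C

Treat each layer as a resistance in series:
  R_conv,in = 1/(hA) = 1/(8.84·10.7) = 0.01057 K/W
  R_plywood = L/(kA) = 0.0484/(0.120·10.7) = 0.03769 K/W
  R_beech = L/(kA) = 0.0472/(0.168·10.7) = 0.02626 K/W
  R_conv,out = 1/(hA) = 1/(21.8·10.7) = 0.004287 K/W
ΣR = 0.01057 + 0.03769 + 0.02626 + 0.004287 = 0.07881 K/W
Q = ΔT/ΣR = (21.5 °C − 8.05 °C)/0.07881 = 170.7 W
From the inner boundary to the plywood/beech interface, ΣR_partial = 0.04826 K/W.
T_interface = T_in − Q·ΣR_partial = 21.5 °C − (170.7)(0.04826) = 13.3 °C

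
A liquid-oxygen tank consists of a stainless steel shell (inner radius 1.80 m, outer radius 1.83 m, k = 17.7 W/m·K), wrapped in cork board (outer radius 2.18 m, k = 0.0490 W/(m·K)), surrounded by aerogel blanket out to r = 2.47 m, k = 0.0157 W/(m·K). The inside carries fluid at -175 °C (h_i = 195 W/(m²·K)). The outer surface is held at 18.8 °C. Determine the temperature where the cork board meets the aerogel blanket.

T = -108 °C

Treat each layer as a resistance in series:
  R_conv,in = 1/(4πr²h) = 1/(4π·1.80²·195) = 1.260×10^-4 K/W
  R_stainless steel = (1/1.80 − 1/1.83)/(4πk) = 0.009107/(4π·17.7) = 4.095×10^-5 K/W
  R_cork board = (1/1.83 − 1/2.18)/(4πk) = 0.08773/(4π·0.0490) = 0.1425 K/W
  R_aerogel blanket = (1/2.18 − 1/2.47)/(4πk) = 0.05386/(4π·0.0157) = 0.2730 K/W
ΣR = 1.260×10^-4 + 4.095×10^-5 + 0.1425 + 0.2730 = 0.4157 K/W
Q = ΔT/ΣR = (-175 °C − 18.8 °C)/0.4157 = -466.2 W
From the inner boundary to the cork board/aerogel blanket interface, ΣR_partial = 0.1427 K/W.
T_interface = T_in − Q·ΣR_partial = -175 °C − (-466.2)(0.1427) = -108 °C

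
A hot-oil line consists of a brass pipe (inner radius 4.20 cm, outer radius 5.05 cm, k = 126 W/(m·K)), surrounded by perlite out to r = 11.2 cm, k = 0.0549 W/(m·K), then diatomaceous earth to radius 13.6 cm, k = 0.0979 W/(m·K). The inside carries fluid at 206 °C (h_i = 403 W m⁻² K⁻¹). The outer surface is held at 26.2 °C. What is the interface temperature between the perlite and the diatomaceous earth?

T = 47.7 °C

Resistance network (inner→outer):
  R'_conv,in = 1/(2πr h) = 1/(2π·0.0420·403) = 0.009403 m·K/W
  R'_brass = ln(0.0505/0.0420)/(2πk) = 0.1843/(2π·126) = 2.328×10^-4 m·K/W
  R'_perlite = ln(0.112/0.0505)/(2πk) = 0.7965/(2π·0.0549) = 2.309 m·K/W
  R'_diatomaceous earth = ln(0.136/0.112)/(2πk) = 0.1942/(2π·0.0979) = 0.3156 m·K/W
ΣR = 0.009403 + 2.328×10^-4 + 2.309 + 0.3156 = 2.634 m·K/W
Q' = ΔT/ΣR = (206 °C − 26.2 °C)/2.634 = 68.26 W/m
From the inner boundary to the perlite/diatomaceous earth interface, ΣR_partial = 2.319 m·K/W.
T_interface = T_in − Q'·ΣR_partial = 206 °C − (68.26)(2.319) = 47.7 °C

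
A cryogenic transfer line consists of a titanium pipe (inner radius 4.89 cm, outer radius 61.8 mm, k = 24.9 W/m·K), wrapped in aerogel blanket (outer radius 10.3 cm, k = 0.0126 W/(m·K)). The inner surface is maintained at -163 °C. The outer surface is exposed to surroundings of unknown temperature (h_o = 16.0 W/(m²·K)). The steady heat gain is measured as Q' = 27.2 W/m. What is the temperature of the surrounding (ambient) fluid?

T_out = 15.2 °C

Series resistances:
  R'_titanium = ln(0.0618/0.0489)/(2πk) = 0.2341/(2π·24.9) = 0.001496 m·K/W
  R'_aerogel blanket = ln(0.103/0.0618)/(2πk) = 0.5108/(2π·0.0126) = 6.452 m·K/W
  R'_conv,out = 1/(2πr h) = 1/(2π·0.103·16.0) = 0.09657 m·K/W
ΣR = 6.550 m·K/W
ΔT = Q'·ΣR = 27.2 × 6.550 = 178.2 K
Heat flows inward, so T_out = T_in + ΔT = -163 + 178.2 = 15.2 °C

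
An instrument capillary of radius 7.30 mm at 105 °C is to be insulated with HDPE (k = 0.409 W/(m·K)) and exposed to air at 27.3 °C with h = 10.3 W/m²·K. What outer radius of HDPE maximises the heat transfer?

r_cr = 3.97 cm

For a cylinder, r_cr = k_ins/h = 0.409/10.3 = 0.0397 m = 3.97 cm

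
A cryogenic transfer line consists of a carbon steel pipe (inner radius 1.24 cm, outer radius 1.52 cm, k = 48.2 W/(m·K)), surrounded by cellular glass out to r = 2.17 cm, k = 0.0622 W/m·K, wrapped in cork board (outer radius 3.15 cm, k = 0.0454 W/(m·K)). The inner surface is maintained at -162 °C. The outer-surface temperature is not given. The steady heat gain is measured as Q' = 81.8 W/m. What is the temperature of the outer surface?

Sum the resistances:
  R'_carbon steel = ln(0.0152/0.0124)/(2πk) = 0.2036/(2π·48.2) = 6.723×10^-4 m·K/W
  R'_cellular glass = ln(0.0217/0.0152)/(2πk) = 0.3560/(2π·0.0622) = 0.9110 m·K/W
  R'_cork board = ln(0.0315/0.0217)/(2πk) = 0.3727/(2π·0.0454) = 1.306 m·K/W
ΣR = 2.218 m·K/W
ΔT = Q'·ΣR = 81.8 × 2.218 = 181.4 K
Heat flows inward, so T_out = T_in + ΔT = -162 + 181.4 = 19.4 °C

T_out = 19.4 °C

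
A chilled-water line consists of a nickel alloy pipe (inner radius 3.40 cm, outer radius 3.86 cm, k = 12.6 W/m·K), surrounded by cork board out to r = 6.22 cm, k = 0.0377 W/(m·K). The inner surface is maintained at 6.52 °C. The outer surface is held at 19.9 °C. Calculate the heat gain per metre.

Series thermal resistances, inner to outer:
  R'_nickel alloy = ln(0.0386/0.0340)/(2πk) = 0.1269/(2π·12.6) = 0.001603 m·K/W
  R'_cork board = ln(0.0622/0.0386)/(2πk) = 0.4771/(2π·0.0377) = 2.014 m·K/W
ΣR = 0.001603 + 2.014 = 2.016 m·K/W
Q' = ΔT/ΣR = (6.52 °C − 19.9 °C)/2.016 = -6.64 W/m
(Negative Q' ⇒ heat flows inward; heat gain = 6.64 W/m.)

Q' = 6.64 W/m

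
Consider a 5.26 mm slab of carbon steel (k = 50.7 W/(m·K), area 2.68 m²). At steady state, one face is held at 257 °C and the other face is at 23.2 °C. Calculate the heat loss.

Q = 6040 kW

Q = kA·ΔT/L = 50.7 × 2.68 × |257 °C − 23.2 °C| / 0.00526 = 6.04×10^6 W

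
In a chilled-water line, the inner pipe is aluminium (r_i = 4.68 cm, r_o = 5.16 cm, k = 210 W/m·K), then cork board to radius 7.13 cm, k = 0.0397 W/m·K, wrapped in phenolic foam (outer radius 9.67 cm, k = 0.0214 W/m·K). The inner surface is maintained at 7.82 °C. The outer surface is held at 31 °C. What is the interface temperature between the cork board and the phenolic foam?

Resistance network (inner→outer):
  R'_aluminium = ln(0.0516/0.0468)/(2πk) = 0.09764/(2π·210) = 7.400×10^-5 m·K/W
  R'_cork board = ln(0.0713/0.0516)/(2πk) = 0.3234/(2π·0.0397) = 1.296 m·K/W
  R'_phenolic foam = ln(0.0967/0.0713)/(2πk) = 0.3047/(2π·0.0214) = 2.266 m·K/W
ΣR = 7.400×10^-5 + 1.296 + 2.266 = 3.562 m·K/W
Q' = ΔT/ΣR = (7.82 °C − 31 °C)/3.562 = -6.508 W/m
From the inner boundary to the cork board/phenolic foam interface, ΣR_partial = 1.296 m·K/W.
T_interface = T_in − Q'·ΣR_partial = 7.82 °C − (-6.508)(1.296) = 16.3 °C

T = 16.3 °C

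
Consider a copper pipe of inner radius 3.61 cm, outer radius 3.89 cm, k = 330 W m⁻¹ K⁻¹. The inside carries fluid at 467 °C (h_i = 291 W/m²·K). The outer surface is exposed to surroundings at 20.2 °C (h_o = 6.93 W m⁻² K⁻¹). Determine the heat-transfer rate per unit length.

Series thermal resistances, inner to outer:
  R'_conv,in = 1/(2πr h) = 1/(2π·0.0361·291) = 0.01515 m·K/W
  R'_copper = ln(0.0389/0.0361)/(2πk) = 0.07470/(2π·330) = 3.603×10^-5 m·K/W
  R'_conv,out = 1/(2πr h) = 1/(2π·0.0389·6.93) = 0.5904 m·K/W
ΣR = 0.01515 + 3.603×10^-5 + 0.5904 = 0.6056 m·K/W
Q' = ΔT/ΣR = (467 °C − 20.2 °C)/0.6056 = 738 W/m

Q' = 738 W/m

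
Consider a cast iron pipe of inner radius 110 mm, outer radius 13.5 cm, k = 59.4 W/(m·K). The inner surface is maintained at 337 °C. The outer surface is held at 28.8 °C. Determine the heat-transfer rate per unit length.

Q' = 562 kW/m

Q' = 2πk·ΔT/ln(r₂/r₁) = 2π × 59.4 × 308.2 / ln(0.135/0.110) = 5.62×10^5 W/m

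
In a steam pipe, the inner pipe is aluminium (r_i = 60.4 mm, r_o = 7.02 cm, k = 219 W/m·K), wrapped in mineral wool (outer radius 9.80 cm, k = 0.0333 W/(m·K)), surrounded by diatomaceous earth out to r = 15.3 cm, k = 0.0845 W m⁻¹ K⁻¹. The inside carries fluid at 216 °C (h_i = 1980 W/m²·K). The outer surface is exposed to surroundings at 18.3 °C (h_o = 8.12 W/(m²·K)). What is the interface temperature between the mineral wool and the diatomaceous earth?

Treat each layer as a resistance in series:
  R'_conv,in = 1/(2πr h) = 1/(2π·0.0604·1980) = 0.001331 m·K/W
  R'_aluminium = ln(0.0702/0.0604)/(2πk) = 0.1504/(2π·219) = 1.093×10^-4 m·K/W
  R'_mineral wool = ln(0.0980/0.0702)/(2πk) = 0.3336/(2π·0.0333) = 1.595 m·K/W
  R'_diatomaceous earth = ln(0.153/0.0980)/(2πk) = 0.4455/(2π·0.0845) = 0.8390 m·K/W
  R'_conv,out = 1/(2πr h) = 1/(2π·0.153·8.12) = 0.1281 m·K/W
ΣR = 0.001331 + 1.093×10^-4 + 1.595 + 0.8390 + 0.1281 = 2.564 m·K/W
Q' = ΔT/ΣR = (216 °C − 18.3 °C)/2.564 = 77.11 W/m
From the inner boundary to the mineral wool/diatomaceous earth interface, ΣR_partial = 1.596 m·K/W.
T_interface = T_in − Q'·ΣR_partial = 216 °C − (77.11)(1.596) = 92.9 °C

T = 92.9 °C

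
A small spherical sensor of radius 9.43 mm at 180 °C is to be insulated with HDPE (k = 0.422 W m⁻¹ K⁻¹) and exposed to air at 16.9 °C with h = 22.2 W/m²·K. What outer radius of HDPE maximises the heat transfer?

r_cr = 3.80 cm

For a sphere, r_cr = 2k_ins/h = 2·0.422/22.2 = 0.0380 m = 3.80 cm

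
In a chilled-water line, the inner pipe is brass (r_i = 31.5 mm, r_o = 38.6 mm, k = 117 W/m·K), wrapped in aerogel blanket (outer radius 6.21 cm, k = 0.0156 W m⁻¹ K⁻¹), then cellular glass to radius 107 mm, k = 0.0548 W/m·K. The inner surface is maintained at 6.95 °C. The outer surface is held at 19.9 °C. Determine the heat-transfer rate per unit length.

Treat each layer as a resistance in series:
  R'_brass = ln(0.0386/0.0315)/(2πk) = 0.2033/(2π·117) = 2.765×10^-4 m·K/W
  R'_aerogel blanket = ln(0.0621/0.0386)/(2πk) = 0.4755/(2π·0.0156) = 4.851 m·K/W
  R'_cellular glass = ln(0.107/0.0621)/(2πk) = 0.5441/(2π·0.0548) = 1.580 m·K/W
ΣR = 2.765×10^-4 + 4.851 + 1.580 = 6.431 m·K/W
Q' = ΔT/ΣR = (6.95 °C − 19.9 °C)/6.431 = -2.01 W/m
(Negative Q' ⇒ heat flows inward; heat gain = 2.01 W/m.)

Q' = 2.01 W/m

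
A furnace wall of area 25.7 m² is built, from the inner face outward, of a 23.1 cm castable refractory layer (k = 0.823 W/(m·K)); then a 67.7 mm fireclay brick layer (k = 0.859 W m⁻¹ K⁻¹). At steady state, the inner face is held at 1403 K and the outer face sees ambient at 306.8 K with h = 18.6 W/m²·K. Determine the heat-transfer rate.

Resistance network (inner→outer):
  R_castable refractory = L/(kA) = 0.231/(0.823·25.7) = 0.01092 K/W
  R_fireclay brick = L/(kA) = 0.0677/(0.859·25.7) = 0.003067 K/W
  R_conv,out = 1/(hA) = 1/(18.6·25.7) = 0.002092 K/W
ΣR = 0.01092 + 0.003067 + 0.002092 = 0.01608 K/W
Q = ΔT/ΣR = (1403 K − 306.8 K)/0.01608 = 68200 W

Q = 68200 W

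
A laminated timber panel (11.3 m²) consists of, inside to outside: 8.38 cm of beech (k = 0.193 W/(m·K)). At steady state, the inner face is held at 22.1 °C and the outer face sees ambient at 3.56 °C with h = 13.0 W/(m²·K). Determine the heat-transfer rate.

Treat each layer as a resistance in series:
  R_beech = L/(kA) = 0.0838/(0.193·11.3) = 0.03842 K/W
  R_conv,out = 1/(hA) = 1/(13.0·11.3) = 0.006807 K/W
ΣR = 0.03842 + 0.006807 = 0.04523 K/W
Q = ΔT/ΣR = (22.1 °C − 3.56 °C)/0.04523 = 410 W

Q = 410 W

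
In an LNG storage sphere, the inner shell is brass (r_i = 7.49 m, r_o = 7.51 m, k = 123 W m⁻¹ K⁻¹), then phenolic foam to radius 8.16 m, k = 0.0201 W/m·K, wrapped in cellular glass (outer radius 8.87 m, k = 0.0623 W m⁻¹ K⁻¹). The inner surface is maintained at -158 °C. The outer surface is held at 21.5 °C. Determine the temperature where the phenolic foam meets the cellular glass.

Series thermal resistances, inner to outer:
  R_brass = (1/7.49 − 1/7.51)/(4πk) = 3.556×10^-4/(4π·123) = 2.300×10^-7 K/W
  R_phenolic foam = (1/7.51 − 1/8.16)/(4πk) = 0.01061/(4π·0.0201) = 0.04199 K/W
  R_cellular glass = (1/8.16 − 1/8.87)/(4πk) = 0.009809/(4π·0.0623) = 0.01253 K/W
ΣR = 2.300×10^-7 + 0.04199 + 0.01253 = 0.05452 K/W
Q = ΔT/ΣR = (-158 °C − 21.5 °C)/0.05452 = -3292 W
From the inner boundary to the phenolic foam/cellular glass interface, ΣR_partial = 0.04199 K/W.
T_interface = T_in − Q·ΣR_partial = -158 °C − (-3292)(0.04199) = -19.8 °C

T = -19.8 °C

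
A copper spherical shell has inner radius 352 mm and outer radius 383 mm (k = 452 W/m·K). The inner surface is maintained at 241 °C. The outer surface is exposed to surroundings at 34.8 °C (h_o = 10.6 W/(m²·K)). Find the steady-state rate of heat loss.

Q = 4.03 kW

Series thermal resistances, inner to outer:
  R_copper = (1/0.352 − 1/0.383)/(4πk) = 0.2299/(4π·452) = 4.048×10^-5 K/W
  R_conv,out = 1/(4πr²h) = 1/(4π·0.383²·10.6) = 0.05118 K/W
ΣR = 4.048×10^-5 + 0.05118 = 0.05122 K/W
Q = ΔT/ΣR = (241 °C − 34.8 °C)/0.05122 = 4030 W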